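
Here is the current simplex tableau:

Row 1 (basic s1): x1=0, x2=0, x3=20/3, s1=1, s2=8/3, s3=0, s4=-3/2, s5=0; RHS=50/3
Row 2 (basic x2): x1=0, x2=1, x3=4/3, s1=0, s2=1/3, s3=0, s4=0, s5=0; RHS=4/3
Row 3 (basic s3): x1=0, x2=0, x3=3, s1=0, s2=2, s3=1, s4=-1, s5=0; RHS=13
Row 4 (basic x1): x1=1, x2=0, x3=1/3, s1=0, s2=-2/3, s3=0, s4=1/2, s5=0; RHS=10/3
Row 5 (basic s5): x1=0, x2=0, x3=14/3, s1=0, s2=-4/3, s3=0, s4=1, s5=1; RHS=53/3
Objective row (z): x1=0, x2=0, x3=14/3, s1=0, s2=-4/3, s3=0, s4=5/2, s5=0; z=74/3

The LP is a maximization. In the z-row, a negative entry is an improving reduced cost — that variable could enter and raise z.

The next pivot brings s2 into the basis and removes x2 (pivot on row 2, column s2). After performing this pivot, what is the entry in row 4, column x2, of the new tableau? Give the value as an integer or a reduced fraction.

2

Pivot element is row 2, column s2: 1/3.
Normalize row 2: new (row 2, x2) = 1/(1/3) = 3.
row 4 ← row 4 − (-2/3)·(new row 2): 0 − (-2/3)·3 = 2.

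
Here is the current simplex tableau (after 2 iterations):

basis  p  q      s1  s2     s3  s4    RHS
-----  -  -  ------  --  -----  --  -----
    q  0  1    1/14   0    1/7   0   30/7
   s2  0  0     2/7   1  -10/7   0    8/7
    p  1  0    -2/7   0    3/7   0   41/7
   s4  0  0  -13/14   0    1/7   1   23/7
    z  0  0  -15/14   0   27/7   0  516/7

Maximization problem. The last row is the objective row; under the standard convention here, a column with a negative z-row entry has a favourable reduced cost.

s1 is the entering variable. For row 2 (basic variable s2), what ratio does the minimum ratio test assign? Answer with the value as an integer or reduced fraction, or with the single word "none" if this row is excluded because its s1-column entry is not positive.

4

Ratio = RHS / (s1 entry) = (8/7) / (2/7) = 4.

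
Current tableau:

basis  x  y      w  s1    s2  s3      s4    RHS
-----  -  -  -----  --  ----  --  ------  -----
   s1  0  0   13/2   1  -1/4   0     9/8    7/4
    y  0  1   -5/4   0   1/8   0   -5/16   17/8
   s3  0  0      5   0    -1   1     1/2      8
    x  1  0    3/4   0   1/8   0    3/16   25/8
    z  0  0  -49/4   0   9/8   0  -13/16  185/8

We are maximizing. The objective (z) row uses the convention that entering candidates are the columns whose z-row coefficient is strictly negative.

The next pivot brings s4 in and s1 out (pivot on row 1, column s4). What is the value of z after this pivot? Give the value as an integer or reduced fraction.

Minimum ratio for s4: (7/4)/(9/8) = 14/9.
z changes by −(z-row coeff of s4)·ratio = −(-13/16)·(14/9) = 91/72.
New z = 185/8 + (91/72) = 439/18.

439/18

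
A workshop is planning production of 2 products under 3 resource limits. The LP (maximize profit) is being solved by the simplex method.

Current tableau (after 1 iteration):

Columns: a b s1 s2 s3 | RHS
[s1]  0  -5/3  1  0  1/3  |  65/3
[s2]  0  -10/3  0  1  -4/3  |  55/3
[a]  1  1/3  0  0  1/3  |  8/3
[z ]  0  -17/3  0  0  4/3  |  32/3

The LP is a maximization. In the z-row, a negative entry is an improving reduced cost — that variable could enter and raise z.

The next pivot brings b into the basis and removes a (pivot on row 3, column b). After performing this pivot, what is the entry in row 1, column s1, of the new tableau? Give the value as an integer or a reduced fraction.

1

Pivot element is row 3, column b: 1/3.
Normalize row 3: new (row 3, s1) = 0/(1/3) = 0.
row 1 ← row 1 − (-5/3)·(new row 3): 1 − (-5/3)·0 = 1.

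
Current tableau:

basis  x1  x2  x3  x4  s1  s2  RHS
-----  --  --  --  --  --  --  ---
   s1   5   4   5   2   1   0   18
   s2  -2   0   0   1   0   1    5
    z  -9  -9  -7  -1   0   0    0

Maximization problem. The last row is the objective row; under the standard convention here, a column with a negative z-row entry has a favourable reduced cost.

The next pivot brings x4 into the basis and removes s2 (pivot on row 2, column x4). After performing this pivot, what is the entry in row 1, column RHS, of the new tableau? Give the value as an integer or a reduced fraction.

8

Pivot element is row 2, column x4: 1.
Normalize row 2: new (row 2, RHS) = 5/1 = 5.
row 1 ← row 1 − 2·(new row 2): 18 − 2·5 = 8.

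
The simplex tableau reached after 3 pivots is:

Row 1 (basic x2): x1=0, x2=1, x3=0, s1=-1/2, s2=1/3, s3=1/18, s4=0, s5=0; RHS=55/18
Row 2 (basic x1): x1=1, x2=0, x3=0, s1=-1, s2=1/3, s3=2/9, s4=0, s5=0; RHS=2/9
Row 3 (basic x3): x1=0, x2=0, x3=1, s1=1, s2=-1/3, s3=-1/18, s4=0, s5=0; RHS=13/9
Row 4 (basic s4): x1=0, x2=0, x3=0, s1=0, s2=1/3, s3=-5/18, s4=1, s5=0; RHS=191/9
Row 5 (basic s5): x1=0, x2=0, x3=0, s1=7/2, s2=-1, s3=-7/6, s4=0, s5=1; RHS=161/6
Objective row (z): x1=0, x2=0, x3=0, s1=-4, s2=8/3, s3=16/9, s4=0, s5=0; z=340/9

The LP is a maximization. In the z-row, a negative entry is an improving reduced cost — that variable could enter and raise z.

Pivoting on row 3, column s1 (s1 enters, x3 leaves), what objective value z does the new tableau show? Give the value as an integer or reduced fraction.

Minimum ratio for s1: (13/9)/1 = 13/9.
z changes by −(z-row coeff of s1)·ratio = −(-4)·(13/9) = 52/9.
New z = 340/9 + (52/9) = 392/9.

392/9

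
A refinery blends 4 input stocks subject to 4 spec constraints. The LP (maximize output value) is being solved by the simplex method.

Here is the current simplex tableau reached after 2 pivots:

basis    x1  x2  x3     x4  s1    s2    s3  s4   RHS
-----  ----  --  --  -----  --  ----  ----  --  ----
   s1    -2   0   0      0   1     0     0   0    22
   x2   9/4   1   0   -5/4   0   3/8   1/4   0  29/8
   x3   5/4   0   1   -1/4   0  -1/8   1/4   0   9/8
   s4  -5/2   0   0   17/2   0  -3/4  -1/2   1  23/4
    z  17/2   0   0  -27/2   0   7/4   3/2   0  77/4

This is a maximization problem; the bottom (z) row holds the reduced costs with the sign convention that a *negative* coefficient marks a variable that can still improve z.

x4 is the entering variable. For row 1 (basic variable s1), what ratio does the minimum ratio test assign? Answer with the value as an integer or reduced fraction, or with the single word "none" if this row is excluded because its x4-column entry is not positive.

none

The x4 entry in row 1 is 0 ≤ 0, so this row gives no ratio.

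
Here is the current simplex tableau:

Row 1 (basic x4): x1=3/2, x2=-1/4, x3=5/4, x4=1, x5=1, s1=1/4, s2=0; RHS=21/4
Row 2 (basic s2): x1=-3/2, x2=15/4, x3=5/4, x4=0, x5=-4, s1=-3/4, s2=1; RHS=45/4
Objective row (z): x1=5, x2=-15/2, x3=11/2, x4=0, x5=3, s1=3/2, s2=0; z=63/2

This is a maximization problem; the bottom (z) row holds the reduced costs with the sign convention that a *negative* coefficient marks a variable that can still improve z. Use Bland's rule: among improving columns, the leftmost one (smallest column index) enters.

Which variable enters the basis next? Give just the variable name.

Objective-row coefficients: x1: 5, x2: -15/2, x3: 11/2, x4: 0, x5: 3, s1: 3/2, s2: 0.
Improving columns: x2. Bland's rule picks the smallest column index → x2.

x2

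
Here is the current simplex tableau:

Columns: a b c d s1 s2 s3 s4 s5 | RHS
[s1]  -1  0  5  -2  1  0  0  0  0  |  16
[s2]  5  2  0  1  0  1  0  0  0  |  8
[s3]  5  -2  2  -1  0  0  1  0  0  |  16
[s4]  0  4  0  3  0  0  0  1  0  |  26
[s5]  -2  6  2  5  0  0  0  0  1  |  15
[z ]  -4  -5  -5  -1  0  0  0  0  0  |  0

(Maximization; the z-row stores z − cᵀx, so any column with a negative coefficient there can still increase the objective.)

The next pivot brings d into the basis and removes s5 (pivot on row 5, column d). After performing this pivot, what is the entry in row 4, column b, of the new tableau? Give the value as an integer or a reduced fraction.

Pivot element is row 5, column d: 5.
Normalize row 5: new (row 5, b) = 6/5 = 6/5.
row 4 ← row 4 − 3·(new row 5): 4 − 3·(6/5) = 2/5.

2/5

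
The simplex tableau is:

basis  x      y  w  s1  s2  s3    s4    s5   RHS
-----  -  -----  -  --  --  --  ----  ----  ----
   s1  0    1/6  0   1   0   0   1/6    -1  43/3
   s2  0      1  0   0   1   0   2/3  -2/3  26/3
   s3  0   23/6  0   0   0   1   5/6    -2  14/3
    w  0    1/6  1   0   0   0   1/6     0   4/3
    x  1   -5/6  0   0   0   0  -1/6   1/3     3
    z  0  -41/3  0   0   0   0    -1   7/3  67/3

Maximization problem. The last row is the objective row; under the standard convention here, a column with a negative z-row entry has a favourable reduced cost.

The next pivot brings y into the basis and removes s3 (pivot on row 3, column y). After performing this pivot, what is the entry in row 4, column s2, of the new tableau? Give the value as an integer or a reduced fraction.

Pivot element is row 3, column y: 23/6.
Normalize row 3: new (row 3, s2) = 0/(23/6) = 0.
row 4 ← row 4 − (1/6)·(new row 3): 0 − (1/6)·0 = 0.

0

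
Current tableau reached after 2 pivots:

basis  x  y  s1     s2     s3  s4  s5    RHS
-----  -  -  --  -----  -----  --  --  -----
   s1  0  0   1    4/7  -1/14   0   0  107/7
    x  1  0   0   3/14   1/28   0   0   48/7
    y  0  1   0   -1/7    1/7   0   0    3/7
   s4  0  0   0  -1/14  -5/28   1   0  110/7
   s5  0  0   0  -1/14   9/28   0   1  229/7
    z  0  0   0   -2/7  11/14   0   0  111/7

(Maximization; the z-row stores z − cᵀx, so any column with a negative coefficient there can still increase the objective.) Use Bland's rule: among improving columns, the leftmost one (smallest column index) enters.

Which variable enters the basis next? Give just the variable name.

s2

Objective-row coefficients: x: 0, y: 0, s1: 0, s2: -2/7, s3: 11/14, s4: 0, s5: 0.
Improving columns: s2. Bland's rule picks the smallest column index → s2.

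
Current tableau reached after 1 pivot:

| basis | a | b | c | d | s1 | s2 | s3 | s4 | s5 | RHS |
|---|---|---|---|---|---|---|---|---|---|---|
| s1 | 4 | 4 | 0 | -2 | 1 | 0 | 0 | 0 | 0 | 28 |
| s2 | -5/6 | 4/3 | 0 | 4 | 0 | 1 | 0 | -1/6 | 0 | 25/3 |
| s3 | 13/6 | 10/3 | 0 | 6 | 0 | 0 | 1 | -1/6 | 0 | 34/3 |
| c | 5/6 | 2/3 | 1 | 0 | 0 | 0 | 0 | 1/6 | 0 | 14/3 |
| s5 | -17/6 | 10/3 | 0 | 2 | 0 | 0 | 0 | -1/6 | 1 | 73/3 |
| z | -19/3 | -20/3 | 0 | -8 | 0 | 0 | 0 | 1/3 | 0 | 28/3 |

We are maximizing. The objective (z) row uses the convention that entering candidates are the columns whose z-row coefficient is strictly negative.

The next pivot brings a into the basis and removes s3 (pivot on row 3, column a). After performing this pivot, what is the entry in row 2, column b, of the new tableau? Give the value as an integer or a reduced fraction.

34/13

Pivot element is row 3, column a: 13/6.
Normalize row 3: new (row 3, b) = (10/3)/(13/6) = 20/13.
row 2 ← row 2 − (-5/6)·(new row 3): 4/3 − (-5/6)·(20/13) = 34/13.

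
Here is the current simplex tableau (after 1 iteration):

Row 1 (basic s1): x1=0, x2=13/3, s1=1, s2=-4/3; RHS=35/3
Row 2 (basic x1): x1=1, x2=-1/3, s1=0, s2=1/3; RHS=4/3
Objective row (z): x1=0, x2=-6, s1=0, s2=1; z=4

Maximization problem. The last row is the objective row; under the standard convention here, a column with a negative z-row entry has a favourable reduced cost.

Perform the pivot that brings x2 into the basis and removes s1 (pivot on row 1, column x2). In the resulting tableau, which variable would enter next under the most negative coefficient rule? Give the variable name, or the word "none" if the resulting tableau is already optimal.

s2

Pivot element 13/3. New z-row = old z-row − (-6)·(row 1/(13/3)).
Updated z-row coefficients: x1: 0, x2: 0, s1: 18/13, s2: -11/13.
The most negative is -11/13 in column s2, so s2 would enter next.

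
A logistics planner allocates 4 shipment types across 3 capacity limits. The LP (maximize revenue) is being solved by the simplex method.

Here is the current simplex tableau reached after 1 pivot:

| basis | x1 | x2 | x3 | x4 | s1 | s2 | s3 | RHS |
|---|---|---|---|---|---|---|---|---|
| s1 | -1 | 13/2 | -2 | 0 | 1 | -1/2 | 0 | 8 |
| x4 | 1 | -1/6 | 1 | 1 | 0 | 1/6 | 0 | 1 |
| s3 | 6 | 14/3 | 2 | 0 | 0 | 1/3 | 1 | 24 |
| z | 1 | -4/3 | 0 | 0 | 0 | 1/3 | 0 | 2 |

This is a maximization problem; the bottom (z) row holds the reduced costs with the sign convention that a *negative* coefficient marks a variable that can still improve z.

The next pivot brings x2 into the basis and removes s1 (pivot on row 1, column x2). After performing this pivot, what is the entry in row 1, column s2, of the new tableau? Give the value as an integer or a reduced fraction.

Pivot element is row 1, column x2: 13/2.
Normalize row 1: new (row 1, s2) = (-1/2)/(13/2) = -1/13.
Row 1 is the pivot row, so the entry is -1/13.

-1/13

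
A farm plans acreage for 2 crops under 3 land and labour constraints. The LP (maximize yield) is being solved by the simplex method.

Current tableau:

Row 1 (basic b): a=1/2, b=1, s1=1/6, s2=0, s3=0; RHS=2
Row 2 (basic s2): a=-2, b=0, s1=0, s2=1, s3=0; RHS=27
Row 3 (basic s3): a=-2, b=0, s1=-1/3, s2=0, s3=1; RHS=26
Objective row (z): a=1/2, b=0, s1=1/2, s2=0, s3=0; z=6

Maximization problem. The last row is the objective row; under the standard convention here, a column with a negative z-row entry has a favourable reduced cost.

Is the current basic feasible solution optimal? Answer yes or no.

No objective-row coefficient is strictly negative, so no entering variable exists; the tableau is optimal.

yes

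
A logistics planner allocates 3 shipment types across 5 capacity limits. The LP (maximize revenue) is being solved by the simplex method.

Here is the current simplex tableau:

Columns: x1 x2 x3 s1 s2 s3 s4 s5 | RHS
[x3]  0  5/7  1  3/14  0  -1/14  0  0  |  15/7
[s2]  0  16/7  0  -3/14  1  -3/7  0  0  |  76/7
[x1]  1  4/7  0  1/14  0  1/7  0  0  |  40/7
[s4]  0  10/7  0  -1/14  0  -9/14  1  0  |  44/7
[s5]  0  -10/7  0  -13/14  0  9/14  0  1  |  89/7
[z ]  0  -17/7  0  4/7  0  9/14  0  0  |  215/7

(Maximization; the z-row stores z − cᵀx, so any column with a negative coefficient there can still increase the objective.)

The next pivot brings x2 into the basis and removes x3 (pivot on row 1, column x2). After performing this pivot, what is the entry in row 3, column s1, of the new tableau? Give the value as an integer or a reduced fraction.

Pivot element is row 1, column x2: 5/7.
Normalize row 1: new (row 1, s1) = (3/14)/(5/7) = 3/10.
row 3 ← row 3 − (4/7)·(new row 1): 1/14 − (4/7)·(3/10) = -1/10.

-1/10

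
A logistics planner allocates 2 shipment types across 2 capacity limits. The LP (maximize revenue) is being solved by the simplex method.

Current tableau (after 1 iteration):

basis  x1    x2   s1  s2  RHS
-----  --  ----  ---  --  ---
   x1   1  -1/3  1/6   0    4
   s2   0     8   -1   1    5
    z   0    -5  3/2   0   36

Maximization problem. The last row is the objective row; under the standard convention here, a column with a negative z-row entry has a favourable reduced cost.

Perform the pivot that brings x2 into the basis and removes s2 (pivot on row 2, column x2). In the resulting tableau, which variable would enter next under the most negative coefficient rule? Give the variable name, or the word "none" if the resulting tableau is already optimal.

none

Pivot element 8. New z-row = old z-row − (-5)·(row 2/8).
Updated z-row coefficients: x1: 0, x2: 0, s1: 7/8, s2: 5/8.
No coefficient is strictly negative; the tableau after this pivot is optimal.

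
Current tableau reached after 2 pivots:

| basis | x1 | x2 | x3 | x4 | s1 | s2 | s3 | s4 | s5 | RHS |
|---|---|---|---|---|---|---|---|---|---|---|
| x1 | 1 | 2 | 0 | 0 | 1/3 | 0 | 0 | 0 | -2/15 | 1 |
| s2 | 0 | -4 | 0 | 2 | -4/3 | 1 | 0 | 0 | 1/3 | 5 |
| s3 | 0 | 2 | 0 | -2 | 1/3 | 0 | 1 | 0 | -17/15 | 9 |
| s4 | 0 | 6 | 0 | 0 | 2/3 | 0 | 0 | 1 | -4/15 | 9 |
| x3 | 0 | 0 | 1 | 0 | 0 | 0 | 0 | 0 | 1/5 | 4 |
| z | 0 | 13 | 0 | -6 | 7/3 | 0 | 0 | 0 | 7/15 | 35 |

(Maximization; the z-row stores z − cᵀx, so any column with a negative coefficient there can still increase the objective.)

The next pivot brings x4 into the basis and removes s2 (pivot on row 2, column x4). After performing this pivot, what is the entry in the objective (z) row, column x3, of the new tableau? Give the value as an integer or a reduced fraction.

Pivot element is row 2, column x4: 2.
Normalize row 2: new (row 2, x3) = 0/2 = 0.
z-row ← z-row − (-6)·(new row 2): 0 − (-6)·0 = 0.

0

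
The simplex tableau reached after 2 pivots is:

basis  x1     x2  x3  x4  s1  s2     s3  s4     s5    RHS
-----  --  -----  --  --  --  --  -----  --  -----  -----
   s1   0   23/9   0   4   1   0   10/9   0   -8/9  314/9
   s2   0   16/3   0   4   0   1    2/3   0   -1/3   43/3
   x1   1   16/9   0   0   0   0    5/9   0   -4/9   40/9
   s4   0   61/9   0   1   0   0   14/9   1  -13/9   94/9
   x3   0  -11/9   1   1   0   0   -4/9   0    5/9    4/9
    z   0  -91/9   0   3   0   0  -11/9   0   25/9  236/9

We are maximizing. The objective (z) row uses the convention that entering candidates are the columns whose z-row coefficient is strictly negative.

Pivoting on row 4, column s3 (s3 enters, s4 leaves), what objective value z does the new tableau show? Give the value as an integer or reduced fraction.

Minimum ratio for s3: (94/9)/(14/9) = 47/7.
z changes by −(z-row coeff of s3)·ratio = −(-11/9)·(47/7) = 517/63.
New z = 236/9 + (517/63) = 241/7.

241/7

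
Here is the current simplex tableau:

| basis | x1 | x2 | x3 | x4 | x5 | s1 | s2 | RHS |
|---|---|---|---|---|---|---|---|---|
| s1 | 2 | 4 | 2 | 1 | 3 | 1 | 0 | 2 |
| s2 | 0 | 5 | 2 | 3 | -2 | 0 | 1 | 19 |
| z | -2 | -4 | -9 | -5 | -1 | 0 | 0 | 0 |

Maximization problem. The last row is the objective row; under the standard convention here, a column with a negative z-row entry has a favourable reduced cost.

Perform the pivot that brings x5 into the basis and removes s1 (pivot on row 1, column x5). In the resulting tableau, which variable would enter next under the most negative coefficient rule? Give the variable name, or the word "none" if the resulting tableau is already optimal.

Pivot element 3. New z-row = old z-row − (-1)·(row 1/3).
Updated z-row coefficients: x1: -4/3, x2: -8/3, x3: -25/3, x4: -14/3, x5: 0, s1: 1/3, s2: 0.
The most negative is -25/3 in column x3, so x3 would enter next.

x3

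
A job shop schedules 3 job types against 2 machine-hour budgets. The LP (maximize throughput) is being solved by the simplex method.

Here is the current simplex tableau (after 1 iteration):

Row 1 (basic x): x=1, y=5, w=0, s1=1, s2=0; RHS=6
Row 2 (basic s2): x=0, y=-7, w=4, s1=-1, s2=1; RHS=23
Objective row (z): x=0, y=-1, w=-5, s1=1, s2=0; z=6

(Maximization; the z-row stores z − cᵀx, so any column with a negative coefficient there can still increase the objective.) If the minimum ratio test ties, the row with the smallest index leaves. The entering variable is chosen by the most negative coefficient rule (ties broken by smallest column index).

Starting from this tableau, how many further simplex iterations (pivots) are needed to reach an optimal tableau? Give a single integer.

2

pivot: w in, s2 out → z = 139/4
pivot: y in, x out → z = 929/20
No improving column remains; optimal.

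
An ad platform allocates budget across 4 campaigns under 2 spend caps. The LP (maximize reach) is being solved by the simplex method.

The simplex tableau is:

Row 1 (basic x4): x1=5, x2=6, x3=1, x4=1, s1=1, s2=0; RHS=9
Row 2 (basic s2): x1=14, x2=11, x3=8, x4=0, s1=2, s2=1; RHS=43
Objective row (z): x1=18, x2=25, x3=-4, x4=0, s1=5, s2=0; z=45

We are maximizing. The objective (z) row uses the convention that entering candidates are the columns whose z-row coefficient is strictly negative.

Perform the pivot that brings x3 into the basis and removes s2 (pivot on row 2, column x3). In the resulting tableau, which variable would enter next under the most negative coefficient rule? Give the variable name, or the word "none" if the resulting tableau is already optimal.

none

Pivot element 8. New z-row = old z-row − (-4)·(row 2/8).
Updated z-row coefficients: x1: 25, x2: 61/2, x3: 0, x4: 0, s1: 6, s2: 1/2.
No coefficient is strictly negative; the tableau after this pivot is optimal.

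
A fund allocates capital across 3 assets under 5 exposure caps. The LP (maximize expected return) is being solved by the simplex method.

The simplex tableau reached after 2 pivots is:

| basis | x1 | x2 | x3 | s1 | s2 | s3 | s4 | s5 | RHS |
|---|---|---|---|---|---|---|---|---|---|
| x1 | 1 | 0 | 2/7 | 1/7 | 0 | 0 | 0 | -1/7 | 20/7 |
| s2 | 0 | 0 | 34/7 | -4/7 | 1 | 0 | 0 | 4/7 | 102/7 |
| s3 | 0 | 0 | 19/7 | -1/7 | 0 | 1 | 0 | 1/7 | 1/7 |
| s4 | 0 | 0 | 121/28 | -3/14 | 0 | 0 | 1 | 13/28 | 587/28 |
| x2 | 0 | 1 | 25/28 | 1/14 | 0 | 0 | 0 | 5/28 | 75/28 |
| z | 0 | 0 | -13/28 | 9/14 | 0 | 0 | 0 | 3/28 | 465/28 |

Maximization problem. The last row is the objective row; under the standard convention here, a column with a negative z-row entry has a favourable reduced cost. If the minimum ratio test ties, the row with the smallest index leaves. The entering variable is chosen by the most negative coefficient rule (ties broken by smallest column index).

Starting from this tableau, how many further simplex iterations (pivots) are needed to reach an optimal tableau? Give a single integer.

pivot: x3 in, s3 out → z = 316/19
No improving column remains; optimal.

1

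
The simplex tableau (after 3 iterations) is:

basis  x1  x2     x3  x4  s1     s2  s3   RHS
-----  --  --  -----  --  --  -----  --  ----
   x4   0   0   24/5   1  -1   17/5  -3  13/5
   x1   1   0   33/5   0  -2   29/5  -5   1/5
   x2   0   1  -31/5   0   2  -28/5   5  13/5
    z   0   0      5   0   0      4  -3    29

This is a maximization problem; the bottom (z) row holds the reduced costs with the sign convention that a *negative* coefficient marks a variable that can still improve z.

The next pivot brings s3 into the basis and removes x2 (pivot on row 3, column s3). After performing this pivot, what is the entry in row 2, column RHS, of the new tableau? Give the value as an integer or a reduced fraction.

Pivot element is row 3, column s3: 5.
Normalize row 3: new (row 3, RHS) = (13/5)/5 = 13/25.
row 2 ← row 2 − (-5)·(new row 3): 1/5 − (-5)·(13/25) = 14/5.

14/5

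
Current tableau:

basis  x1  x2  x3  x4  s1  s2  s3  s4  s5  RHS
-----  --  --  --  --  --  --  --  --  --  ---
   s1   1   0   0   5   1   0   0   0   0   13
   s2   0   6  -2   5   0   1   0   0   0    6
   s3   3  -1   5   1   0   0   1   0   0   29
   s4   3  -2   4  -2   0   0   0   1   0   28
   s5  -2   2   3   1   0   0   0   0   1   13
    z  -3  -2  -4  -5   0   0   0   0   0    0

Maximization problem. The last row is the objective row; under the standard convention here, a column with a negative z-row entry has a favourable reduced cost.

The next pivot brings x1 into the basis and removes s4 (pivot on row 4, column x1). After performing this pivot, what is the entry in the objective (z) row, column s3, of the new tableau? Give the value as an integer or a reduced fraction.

0

Pivot element is row 4, column x1: 3.
Normalize row 4: new (row 4, s3) = 0/3 = 0.
z-row ← z-row − (-3)·(new row 4): 0 − (-3)·0 = 0.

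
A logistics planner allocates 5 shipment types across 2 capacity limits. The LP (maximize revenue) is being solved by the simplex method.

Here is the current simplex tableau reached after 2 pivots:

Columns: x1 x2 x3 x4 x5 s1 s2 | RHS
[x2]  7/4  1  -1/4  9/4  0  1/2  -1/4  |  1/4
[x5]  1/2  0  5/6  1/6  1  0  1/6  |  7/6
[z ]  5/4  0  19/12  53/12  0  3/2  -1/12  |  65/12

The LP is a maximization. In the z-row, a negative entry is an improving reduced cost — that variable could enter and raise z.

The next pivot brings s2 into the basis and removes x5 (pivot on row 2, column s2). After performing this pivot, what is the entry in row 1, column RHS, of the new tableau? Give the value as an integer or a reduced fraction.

Pivot element is row 2, column s2: 1/6.
Normalize row 2: new (row 2, RHS) = (7/6)/(1/6) = 7.
row 1 ← row 1 − (-1/4)·(new row 2): 1/4 − (-1/4)·7 = 2.

2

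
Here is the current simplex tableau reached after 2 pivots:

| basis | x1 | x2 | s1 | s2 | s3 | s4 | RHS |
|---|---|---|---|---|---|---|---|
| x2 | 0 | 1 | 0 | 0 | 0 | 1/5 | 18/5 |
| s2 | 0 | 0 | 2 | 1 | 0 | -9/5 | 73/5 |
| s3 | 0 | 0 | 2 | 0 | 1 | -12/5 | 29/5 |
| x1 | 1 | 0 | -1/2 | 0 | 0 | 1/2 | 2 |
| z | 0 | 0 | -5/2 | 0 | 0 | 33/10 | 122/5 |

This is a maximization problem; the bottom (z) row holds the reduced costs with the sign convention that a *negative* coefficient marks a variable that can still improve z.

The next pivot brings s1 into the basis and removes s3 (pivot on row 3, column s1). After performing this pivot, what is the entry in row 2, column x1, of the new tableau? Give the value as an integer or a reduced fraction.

0

Pivot element is row 3, column s1: 2.
Normalize row 3: new (row 3, x1) = 0/2 = 0.
row 2 ← row 2 − 2·(new row 3): 0 − 2·0 = 0.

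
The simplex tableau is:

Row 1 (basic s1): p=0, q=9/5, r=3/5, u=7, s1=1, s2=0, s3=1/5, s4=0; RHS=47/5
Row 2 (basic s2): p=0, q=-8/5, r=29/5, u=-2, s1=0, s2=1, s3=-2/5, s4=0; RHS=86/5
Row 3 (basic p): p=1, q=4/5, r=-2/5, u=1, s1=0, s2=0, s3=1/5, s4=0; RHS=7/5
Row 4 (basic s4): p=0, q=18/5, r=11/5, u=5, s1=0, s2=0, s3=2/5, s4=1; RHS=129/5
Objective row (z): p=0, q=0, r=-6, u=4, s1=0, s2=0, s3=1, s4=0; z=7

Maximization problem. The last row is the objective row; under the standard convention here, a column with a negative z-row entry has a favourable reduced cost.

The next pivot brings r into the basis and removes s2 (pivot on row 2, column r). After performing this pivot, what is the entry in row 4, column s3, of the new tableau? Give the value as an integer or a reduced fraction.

16/29

Pivot element is row 2, column r: 29/5.
Normalize row 2: new (row 2, s3) = (-2/5)/(29/5) = -2/29.
row 4 ← row 4 − (11/5)·(new row 2): 2/5 − (11/5)·(-2/29) = 16/29.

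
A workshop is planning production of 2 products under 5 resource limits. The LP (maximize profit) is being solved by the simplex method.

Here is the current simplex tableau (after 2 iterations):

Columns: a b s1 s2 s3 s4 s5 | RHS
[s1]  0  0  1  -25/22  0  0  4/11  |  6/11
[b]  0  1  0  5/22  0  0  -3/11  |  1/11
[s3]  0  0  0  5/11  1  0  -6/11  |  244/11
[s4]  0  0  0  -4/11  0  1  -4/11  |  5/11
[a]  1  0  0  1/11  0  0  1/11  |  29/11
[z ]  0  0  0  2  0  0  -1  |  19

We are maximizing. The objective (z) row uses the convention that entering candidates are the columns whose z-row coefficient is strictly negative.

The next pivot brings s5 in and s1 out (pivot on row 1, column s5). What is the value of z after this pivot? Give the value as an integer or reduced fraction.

41/2

Minimum ratio for s5: (6/11)/(4/11) = 3/2.
z changes by −(z-row coeff of s5)·ratio = −(-1)·(3/2) = 3/2.
New z = 19 + (3/2) = 41/2.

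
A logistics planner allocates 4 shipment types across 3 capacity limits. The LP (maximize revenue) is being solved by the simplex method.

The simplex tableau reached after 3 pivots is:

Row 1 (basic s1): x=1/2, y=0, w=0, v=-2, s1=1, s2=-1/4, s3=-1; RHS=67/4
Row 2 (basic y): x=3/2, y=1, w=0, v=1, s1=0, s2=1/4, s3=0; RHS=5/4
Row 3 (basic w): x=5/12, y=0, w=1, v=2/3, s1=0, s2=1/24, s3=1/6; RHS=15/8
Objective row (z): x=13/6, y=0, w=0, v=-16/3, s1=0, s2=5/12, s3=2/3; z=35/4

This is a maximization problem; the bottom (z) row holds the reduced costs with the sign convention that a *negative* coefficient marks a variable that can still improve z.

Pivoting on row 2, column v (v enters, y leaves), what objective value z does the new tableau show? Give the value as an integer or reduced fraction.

Minimum ratio for v: (5/4)/1 = 5/4.
z changes by −(z-row coeff of v)·ratio = −(-16/3)·(5/4) = 20/3.
New z = 35/4 + (20/3) = 185/12.

185/12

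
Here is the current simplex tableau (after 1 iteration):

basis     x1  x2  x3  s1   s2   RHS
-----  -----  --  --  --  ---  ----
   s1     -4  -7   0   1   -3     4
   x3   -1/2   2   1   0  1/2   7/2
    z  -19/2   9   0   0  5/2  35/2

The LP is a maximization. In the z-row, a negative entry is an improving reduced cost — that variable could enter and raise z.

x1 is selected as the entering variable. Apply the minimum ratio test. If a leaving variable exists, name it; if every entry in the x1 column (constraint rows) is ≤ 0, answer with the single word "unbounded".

unbounded

x1-column entries: row 1: -4, row 2: -1/2. All ≤ 0, so x1 can increase without bound; the LP is unbounded in this direction.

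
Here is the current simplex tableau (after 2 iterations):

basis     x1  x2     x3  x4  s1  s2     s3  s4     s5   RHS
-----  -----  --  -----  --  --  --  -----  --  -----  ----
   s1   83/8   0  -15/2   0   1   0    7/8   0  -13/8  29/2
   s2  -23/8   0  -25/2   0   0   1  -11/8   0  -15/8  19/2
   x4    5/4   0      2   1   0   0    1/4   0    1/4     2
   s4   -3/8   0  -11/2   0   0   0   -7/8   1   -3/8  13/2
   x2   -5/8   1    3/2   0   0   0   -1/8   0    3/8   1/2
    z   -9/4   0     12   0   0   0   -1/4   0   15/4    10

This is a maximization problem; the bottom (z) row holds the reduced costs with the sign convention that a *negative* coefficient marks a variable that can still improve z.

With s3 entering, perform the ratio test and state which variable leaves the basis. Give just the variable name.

Ratios: row 1 (s1): (29/2)/(7/8) = 116/7; row 2 (s2): entry -11/8 ≤ 0, skip; row 3 (x4): 2/(1/4) = 8; row 4 (s4): entry -7/8 ≤ 0, skip; row 5 (x2): entry -1/8 ≤ 0, skip.
Minimum ratio 8 is in the x4 row, so x4 leaves.

x4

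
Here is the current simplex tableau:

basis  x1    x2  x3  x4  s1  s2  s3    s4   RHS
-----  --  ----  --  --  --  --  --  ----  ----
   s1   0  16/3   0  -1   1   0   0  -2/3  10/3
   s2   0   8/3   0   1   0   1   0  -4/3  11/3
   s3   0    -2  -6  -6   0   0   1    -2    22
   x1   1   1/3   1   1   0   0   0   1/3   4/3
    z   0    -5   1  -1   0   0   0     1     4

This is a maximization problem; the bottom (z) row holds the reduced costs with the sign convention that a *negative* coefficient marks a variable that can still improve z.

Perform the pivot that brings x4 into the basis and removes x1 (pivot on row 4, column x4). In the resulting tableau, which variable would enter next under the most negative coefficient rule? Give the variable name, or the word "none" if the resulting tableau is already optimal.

Pivot element 1. New z-row = old z-row − (-1)·(row 4/1).
Updated z-row coefficients: x1: 1, x2: -14/3, x3: 2, x4: 0, s1: 0, s2: 0, s3: 0, s4: 4/3.
The most negative is -14/3 in column x2, so x2 would enter next.

x2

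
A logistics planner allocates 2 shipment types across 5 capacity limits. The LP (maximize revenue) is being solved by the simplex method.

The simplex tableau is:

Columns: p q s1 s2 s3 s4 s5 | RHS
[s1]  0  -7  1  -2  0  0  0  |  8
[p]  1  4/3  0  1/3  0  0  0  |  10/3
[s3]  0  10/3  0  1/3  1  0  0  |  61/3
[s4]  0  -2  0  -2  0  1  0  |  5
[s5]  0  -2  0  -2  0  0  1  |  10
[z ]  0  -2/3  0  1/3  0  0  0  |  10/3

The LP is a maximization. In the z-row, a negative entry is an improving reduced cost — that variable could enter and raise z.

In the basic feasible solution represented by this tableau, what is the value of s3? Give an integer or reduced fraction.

61/3

s3 is basic (row 3); its value is the RHS of that row: 61/3.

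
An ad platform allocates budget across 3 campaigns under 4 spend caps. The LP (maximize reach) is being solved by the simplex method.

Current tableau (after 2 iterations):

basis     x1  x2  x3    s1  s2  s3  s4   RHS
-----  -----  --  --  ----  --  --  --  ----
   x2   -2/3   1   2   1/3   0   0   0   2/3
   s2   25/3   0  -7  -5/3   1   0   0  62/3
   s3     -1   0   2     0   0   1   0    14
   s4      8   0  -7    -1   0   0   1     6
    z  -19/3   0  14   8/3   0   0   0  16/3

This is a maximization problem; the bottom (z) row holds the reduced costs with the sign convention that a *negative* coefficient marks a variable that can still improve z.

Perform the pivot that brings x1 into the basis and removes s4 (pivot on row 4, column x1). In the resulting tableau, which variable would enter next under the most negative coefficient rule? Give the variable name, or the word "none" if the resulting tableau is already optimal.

Pivot element 8. New z-row = old z-row − (-19/3)·(row 4/8).
Updated z-row coefficients: x1: 0, x2: 0, x3: 203/24, s1: 15/8, s2: 0, s3: 0, s4: 19/24.
No coefficient is strictly negative; the tableau after this pivot is optimal.

none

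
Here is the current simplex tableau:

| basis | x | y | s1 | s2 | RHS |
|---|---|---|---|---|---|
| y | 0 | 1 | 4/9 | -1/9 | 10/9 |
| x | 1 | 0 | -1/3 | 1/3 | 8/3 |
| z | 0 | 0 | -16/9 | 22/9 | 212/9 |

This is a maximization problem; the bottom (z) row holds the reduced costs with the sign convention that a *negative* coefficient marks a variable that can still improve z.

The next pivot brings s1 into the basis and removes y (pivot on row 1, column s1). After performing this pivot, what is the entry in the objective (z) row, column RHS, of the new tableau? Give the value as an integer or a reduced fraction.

28

Pivot element is row 1, column s1: 4/9.
Normalize row 1: new (row 1, RHS) = (10/9)/(4/9) = 5/2.
z-row ← z-row − (-16/9)·(new row 1): 212/9 − (-16/9)·(5/2) = 28.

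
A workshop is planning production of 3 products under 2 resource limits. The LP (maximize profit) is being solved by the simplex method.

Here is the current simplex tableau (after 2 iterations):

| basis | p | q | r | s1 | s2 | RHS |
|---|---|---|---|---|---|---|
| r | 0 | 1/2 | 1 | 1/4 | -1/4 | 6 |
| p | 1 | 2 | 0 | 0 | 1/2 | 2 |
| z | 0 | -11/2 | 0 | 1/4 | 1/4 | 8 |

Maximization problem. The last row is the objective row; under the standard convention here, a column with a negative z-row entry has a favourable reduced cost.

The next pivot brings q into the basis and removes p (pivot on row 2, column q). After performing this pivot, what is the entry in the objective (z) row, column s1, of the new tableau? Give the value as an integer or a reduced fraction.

Pivot element is row 2, column q: 2.
Normalize row 2: new (row 2, s1) = 0/2 = 0.
z-row ← z-row − (-11/2)·(new row 2): 1/4 − (-11/2)·0 = 1/4.

1/4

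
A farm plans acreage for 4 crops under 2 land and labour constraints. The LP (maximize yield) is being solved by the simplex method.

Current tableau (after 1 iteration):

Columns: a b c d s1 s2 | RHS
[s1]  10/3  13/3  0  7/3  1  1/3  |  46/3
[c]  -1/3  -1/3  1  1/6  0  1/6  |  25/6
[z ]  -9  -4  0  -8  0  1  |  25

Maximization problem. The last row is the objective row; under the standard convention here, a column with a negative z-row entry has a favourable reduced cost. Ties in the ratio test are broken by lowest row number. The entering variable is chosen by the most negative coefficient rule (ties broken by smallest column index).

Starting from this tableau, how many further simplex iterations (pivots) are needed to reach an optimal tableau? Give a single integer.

2

pivot: a in, s1 out → z = 332/5
pivot: d in, a out → z = 543/7
No improving column remains; optimal.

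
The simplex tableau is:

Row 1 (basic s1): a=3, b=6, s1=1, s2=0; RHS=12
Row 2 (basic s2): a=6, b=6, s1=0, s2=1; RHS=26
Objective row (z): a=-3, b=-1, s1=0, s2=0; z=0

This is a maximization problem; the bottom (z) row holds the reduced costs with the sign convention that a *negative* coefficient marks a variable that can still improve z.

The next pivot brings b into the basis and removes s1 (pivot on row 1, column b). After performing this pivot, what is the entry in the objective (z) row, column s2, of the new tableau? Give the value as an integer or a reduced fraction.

Pivot element is row 1, column b: 6.
Normalize row 1: new (row 1, s2) = 0/6 = 0.
z-row ← z-row − (-1)·(new row 1): 0 − (-1)·0 = 0.

0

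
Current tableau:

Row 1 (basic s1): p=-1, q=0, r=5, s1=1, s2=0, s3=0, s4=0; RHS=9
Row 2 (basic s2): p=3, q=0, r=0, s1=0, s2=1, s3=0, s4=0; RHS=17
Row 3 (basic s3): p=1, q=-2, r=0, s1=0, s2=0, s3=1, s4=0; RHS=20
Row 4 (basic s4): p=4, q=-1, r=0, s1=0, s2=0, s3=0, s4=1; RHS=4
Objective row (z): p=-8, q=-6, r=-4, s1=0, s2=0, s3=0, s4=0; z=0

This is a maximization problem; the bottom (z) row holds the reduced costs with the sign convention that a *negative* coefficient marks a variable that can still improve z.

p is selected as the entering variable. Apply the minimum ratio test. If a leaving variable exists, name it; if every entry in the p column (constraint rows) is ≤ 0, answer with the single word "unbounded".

s4

Ratios: row 1 (s1): entry -1 ≤ 0, skip; row 2 (s2): 17/3 = 17/3; row 3 (s3): 20/1 = 20; row 4 (s4): 4/4 = 1.
Minimum ratio is in the s4 row, so s4 leaves.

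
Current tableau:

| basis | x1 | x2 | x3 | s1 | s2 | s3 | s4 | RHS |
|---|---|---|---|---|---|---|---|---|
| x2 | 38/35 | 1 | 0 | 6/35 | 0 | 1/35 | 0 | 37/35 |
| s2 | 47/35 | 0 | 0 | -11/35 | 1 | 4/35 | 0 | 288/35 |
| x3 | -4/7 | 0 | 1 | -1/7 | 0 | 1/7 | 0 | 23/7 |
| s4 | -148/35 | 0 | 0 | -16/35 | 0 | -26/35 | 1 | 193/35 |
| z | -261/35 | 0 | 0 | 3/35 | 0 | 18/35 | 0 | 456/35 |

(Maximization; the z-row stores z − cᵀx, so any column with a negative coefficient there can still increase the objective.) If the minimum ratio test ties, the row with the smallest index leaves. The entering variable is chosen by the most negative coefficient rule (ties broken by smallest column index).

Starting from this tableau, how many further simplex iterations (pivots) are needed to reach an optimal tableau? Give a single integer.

pivot: x1 in, x2 out → z = 771/38
No improving column remains; optimal.

1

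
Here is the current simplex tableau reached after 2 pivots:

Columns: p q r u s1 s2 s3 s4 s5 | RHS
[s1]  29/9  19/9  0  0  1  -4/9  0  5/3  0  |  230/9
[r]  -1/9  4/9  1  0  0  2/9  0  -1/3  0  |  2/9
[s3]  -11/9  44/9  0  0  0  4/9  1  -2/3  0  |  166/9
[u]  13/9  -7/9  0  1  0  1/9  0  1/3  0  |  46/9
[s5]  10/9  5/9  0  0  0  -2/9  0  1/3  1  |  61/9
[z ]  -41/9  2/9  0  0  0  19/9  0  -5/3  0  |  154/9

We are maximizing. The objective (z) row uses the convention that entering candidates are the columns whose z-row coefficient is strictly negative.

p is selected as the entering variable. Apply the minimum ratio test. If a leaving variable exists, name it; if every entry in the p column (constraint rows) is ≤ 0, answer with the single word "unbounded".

Ratios: row 1 (s1): (230/9)/(29/9) = 230/29; row 2 (r): entry -1/9 ≤ 0, skip; row 3 (s3): entry -11/9 ≤ 0, skip; row 4 (u): (46/9)/(13/9) = 46/13; row 5 (s5): (61/9)/(10/9) = 61/10.
Minimum ratio is in the u row, so u leaves.

u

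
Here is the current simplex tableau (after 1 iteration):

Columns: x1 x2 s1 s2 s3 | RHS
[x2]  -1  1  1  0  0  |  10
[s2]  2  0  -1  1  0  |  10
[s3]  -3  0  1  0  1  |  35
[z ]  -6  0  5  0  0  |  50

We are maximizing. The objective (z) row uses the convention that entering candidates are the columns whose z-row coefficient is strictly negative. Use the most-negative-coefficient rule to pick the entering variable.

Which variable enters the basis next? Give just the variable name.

Objective-row coefficients: x1: -6, x2: 0, s1: 5, s2: 0, s3: 0.
The most negative is -6 in column x1, so x1 enters.

x1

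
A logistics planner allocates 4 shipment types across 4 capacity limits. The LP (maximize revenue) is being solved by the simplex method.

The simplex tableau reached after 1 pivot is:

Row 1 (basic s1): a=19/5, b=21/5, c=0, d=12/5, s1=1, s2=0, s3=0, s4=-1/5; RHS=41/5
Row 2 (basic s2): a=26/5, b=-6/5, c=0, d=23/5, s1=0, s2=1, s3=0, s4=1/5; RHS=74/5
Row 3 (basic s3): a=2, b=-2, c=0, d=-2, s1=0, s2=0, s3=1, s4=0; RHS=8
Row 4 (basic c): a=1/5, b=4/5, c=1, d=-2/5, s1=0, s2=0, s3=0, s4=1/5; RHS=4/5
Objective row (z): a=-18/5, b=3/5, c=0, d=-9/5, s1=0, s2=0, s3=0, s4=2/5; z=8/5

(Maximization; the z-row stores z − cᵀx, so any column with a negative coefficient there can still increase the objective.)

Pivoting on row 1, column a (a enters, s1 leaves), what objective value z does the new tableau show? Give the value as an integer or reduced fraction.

Minimum ratio for a: (41/5)/(19/5) = 41/19.
z changes by −(z-row coeff of a)·ratio = −(-18/5)·(41/19) = 738/95.
New z = 8/5 + (738/95) = 178/19.

178/19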